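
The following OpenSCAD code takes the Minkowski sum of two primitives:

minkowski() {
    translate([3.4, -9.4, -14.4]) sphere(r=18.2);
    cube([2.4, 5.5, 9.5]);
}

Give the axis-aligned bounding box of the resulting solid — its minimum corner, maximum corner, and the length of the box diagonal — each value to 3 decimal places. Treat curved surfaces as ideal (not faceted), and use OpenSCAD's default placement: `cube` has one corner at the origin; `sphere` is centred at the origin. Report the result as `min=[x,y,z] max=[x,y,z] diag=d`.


A = translate([3.4, -9.4, -14.4]) sphere(r=18.2) → bbox [-14.8,-27.6,-32.6] .. [21.6,8.8,3.8]
B = cube([2.4, 5.5, 9.5]) → bbox [0,0,0] .. [2.4,5.5,9.5]
lo = A.lo+B.lo = [-14.8+0, -27.6+0, -32.6+0] = [-14.800,-27.600,-32.600]
hi = A.hi+B.hi = [21.6+2.4, 8.8+5.5, 3.8+9.5] = [24.000,14.300,13.300]
diag = √(38.8²+41.9²+45.9²) = √5367.86 = 73.266

min=[-14.800,-27.600,-32.600] max=[24.000,14.300,13.300] diag=73.266


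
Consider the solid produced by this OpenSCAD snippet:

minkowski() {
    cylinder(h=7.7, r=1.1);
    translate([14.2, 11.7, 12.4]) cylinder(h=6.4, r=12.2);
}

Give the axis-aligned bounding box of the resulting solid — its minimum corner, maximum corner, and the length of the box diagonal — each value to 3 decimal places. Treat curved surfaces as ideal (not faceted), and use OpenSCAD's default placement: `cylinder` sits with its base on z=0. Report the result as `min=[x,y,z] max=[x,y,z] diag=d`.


A = translate([14.2, 11.7, 12.4]) cylinder(h=6.4, r=12.2) → bbox [2,-0.5,12.4] .. [26.4,23.9,18.8]
B = cylinder(h=7.7, r=1.1) → bbox [-1.1,-1.1,0] .. [1.1,1.1,7.7]
lo = A.lo+B.lo = [2-1.1, -0.5-1.1, 12.4+0] = [0.900,-1.600,12.400]
hi = A.hi+B.hi = [26.4+1.1, 23.9+1.1, 18.8+7.7] = [27.500,25.000,26.500]
diag = √(26.6²+26.6²+14.1²) = √1613.93 = 40.174

min=[0.900,-1.600,12.400] max=[27.500,25.000,26.500] diag=40.174


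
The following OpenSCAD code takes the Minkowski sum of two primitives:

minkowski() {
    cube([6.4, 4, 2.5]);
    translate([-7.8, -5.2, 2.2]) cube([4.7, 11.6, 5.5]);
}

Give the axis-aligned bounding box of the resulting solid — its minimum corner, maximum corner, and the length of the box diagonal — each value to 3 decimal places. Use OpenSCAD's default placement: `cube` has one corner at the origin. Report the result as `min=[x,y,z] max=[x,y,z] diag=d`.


A = translate([-7.8, -5.2, 2.2]) cube([4.7, 11.6, 5.5]) → bbox [-7.8,-5.2,2.2] .. [-3.1,6.4,7.7]
B = cube([6.4, 4, 2.5]) → bbox [0,0,0] .. [6.4,4,2.5]
lo = A.lo+B.lo = [-7.8+0, -5.2+0, 2.2+0] = [-7.800,-5.200,2.200]
hi = A.hi+B.hi = [-3.1+6.4, 6.4+4, 7.7+2.5] = [3.300,10.400,10.200]
diag = √(11.1²+15.6²+8²) = √430.57 = 20.750

min=[-7.800,-5.200,2.200] max=[3.300,10.400,10.200] diag=20.750


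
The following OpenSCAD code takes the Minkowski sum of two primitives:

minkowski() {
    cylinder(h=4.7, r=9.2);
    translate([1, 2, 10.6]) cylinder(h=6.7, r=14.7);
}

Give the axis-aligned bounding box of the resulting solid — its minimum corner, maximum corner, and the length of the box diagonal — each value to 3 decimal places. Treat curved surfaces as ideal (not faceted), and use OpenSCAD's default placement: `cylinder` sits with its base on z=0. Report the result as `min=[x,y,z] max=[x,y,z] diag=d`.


min=[-22.900,-21.900,10.600] max=[24.900,25.900,22.000] diag=68.554

A = translate([1, 2, 10.6]) cylinder(h=6.7, r=14.7) → bbox [-13.7,-12.7,10.6] .. [15.7,16.7,17.3]
B = cylinder(h=4.7, r=9.2) → bbox [-9.2,-9.2,0] .. [9.2,9.2,4.7]
lo = A.lo+B.lo = [-13.7-9.2, -12.7-9.2, 10.6+0] = [-22.900,-21.900,10.600]
hi = A.hi+B.hi = [15.7+9.2, 16.7+9.2, 17.3+4.7] = [24.900,25.900,22.000]
diag = √(47.8²+47.8²+11.4²) = √4699.64 = 68.554


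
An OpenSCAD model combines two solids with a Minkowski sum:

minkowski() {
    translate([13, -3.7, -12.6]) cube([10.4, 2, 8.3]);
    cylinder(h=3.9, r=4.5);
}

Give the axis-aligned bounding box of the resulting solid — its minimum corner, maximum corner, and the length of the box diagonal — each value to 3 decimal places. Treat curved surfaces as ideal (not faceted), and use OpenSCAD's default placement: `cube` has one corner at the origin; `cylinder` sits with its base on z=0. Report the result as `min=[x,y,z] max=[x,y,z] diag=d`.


A = translate([13, -3.7, -12.6]) cube([10.4, 2, 8.3]) → bbox [13,-3.7,-12.6] .. [23.4,-1.7,-4.3]
B = cylinder(h=3.9, r=4.5) → bbox [-4.5,-4.5,0] .. [4.5,4.5,3.9]
lo = A.lo+B.lo = [13-4.5, -3.7-4.5, -12.6+0] = [8.500,-8.200,-12.600]
hi = A.hi+B.hi = [23.4+4.5, -1.7+4.5, -4.3+3.9] = [27.900,2.800,-0.400]
diag = √(19.4²+11²+12.2²) = √646.2 = 25.420

min=[8.500,-8.200,-12.600] max=[27.900,2.800,-0.400] diag=25.420


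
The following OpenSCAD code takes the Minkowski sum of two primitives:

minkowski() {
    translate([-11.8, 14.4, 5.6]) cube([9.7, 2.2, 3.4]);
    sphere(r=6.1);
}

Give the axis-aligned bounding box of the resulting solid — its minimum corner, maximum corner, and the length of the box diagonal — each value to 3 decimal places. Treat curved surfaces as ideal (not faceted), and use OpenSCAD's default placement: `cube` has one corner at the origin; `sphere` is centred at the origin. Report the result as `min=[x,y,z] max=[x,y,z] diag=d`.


min=[-17.900,8.300,-0.500] max=[4.000,22.700,15.100] diag=30.501

A = translate([-11.8, 14.4, 5.6]) cube([9.7, 2.2, 3.4]) → bbox [-11.8,14.4,5.6] .. [-2.1,16.6,9]
B = sphere(r=6.1) → bbox [-6.1,-6.1,-6.1] .. [6.1,6.1,6.1]
lo = A.lo+B.lo = [-11.8-6.1, 14.4-6.1, 5.6-6.1] = [-17.900,8.300,-0.500]
hi = A.hi+B.hi = [-2.1+6.1, 16.6+6.1, 9+6.1] = [4.000,22.700,15.100]
diag = √(21.9²+14.4²+15.6²) = √930.33 = 30.501


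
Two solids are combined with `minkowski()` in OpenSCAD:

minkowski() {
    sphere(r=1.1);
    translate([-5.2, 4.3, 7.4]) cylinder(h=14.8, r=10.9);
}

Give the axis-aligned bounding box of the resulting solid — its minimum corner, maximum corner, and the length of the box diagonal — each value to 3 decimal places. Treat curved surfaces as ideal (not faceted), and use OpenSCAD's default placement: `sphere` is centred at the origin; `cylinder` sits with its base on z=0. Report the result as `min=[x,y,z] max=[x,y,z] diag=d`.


min=[-17.200,-7.700,6.300] max=[6.800,16.300,23.300] diag=37.961

A = translate([-5.2, 4.3, 7.4]) cylinder(h=14.8, r=10.9) → bbox [-16.1,-6.6,7.4] .. [5.7,15.2,22.2]
B = sphere(r=1.1) → bbox [-1.1,-1.1,-1.1] .. [1.1,1.1,1.1]
lo = A.lo+B.lo = [-16.1-1.1, -6.6-1.1, 7.4-1.1] = [-17.200,-7.700,6.300]
hi = A.hi+B.hi = [5.7+1.1, 15.2+1.1, 22.2+1.1] = [6.800,16.300,23.300]
diag = √(24²+24²+17²) = √1441 = 37.961


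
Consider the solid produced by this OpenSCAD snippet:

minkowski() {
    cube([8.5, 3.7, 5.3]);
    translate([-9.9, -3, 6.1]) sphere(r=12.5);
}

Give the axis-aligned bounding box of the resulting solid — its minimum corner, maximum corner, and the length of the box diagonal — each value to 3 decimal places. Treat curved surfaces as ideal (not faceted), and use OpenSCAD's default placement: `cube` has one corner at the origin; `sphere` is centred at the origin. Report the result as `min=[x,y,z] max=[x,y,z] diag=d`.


min=[-22.400,-15.500,-6.400] max=[11.100,13.200,23.900] diag=53.517

A = translate([-9.9, -3, 6.1]) sphere(r=12.5) → bbox [-22.4,-15.5,-6.4] .. [2.6,9.5,18.6]
B = cube([8.5, 3.7, 5.3]) → bbox [0,0,0] .. [8.5,3.7,5.3]
lo = A.lo+B.lo = [-22.4+0, -15.5+0, -6.4+0] = [-22.400,-15.500,-6.400]
hi = A.hi+B.hi = [2.6+8.5, 9.5+3.7, 18.6+5.3] = [11.100,13.200,23.900]
diag = √(33.5²+28.7²+30.3²) = √2864.03 = 53.517


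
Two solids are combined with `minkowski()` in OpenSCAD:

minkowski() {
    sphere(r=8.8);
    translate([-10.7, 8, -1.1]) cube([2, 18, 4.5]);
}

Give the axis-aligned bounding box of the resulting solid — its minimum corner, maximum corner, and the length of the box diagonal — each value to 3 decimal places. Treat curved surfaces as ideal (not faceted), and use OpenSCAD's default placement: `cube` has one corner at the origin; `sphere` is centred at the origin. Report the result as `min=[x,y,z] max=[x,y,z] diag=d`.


min=[-19.500,-0.800,-9.900] max=[0.100,34.800,12.200] diag=46.259

A = translate([-10.7, 8, -1.1]) cube([2, 18, 4.5]) → bbox [-10.7,8,-1.1] .. [-8.7,26,3.4]
B = sphere(r=8.8) → bbox [-8.8,-8.8,-8.8] .. [8.8,8.8,8.8]
lo = A.lo+B.lo = [-10.7-8.8, 8-8.8, -1.1-8.8] = [-19.500,-0.800,-9.900]
hi = A.hi+B.hi = [-8.7+8.8, 26+8.8, 3.4+8.8] = [0.100,34.800,12.200]
diag = √(19.6²+35.6²+22.1²) = √2139.93 = 46.259


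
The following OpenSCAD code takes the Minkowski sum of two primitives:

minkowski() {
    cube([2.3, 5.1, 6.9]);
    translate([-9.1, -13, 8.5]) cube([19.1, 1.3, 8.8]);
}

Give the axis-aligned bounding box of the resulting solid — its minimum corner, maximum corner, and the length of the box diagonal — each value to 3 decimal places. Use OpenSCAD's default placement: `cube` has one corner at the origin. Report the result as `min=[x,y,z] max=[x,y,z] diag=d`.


A = translate([-9.1, -13, 8.5]) cube([19.1, 1.3, 8.8]) → bbox [-9.1,-13,8.5] .. [10,-11.7,17.3]
B = cube([2.3, 5.1, 6.9]) → bbox [0,0,0] .. [2.3,5.1,6.9]
lo = A.lo+B.lo = [-9.1+0, -13+0, 8.5+0] = [-9.100,-13.000,8.500]
hi = A.hi+B.hi = [10+2.3, -11.7+5.1, 17.3+6.9] = [12.300,-6.600,24.200]
diag = √(21.4²+6.4²+15.7²) = √745.41 = 27.302

min=[-9.100,-13.000,8.500] max=[12.300,-6.600,24.200] diag=27.302


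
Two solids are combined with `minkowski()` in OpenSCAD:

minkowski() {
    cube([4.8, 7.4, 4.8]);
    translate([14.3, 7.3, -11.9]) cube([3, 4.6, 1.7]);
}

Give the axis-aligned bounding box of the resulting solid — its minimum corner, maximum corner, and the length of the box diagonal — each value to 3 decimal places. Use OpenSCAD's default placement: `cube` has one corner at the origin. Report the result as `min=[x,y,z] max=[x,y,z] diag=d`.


min=[14.300,7.300,-11.900] max=[22.100,19.300,-5.400] diag=15.719

A = translate([14.3, 7.3, -11.9]) cube([3, 4.6, 1.7]) → bbox [14.3,7.3,-11.9] .. [17.3,11.9,-10.2]
B = cube([4.8, 7.4, 4.8]) → bbox [0,0,0] .. [4.8,7.4,4.8]
lo = A.lo+B.lo = [14.3+0, 7.3+0, -11.9+0] = [14.300,7.300,-11.900]
hi = A.hi+B.hi = [17.3+4.8, 11.9+7.4, -10.2+4.8] = [22.100,19.300,-5.400]
diag = √(7.8²+12²+6.5²) = √247.09 = 15.719


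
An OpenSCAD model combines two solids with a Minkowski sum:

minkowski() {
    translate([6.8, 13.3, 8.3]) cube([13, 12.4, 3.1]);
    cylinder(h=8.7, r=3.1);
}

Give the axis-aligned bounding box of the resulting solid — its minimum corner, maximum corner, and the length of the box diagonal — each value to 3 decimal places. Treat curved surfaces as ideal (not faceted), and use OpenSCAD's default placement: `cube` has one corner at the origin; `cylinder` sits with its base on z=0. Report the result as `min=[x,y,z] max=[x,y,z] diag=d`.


min=[3.700,10.200,8.300] max=[22.900,28.800,20.100] diag=29.221

A = translate([6.8, 13.3, 8.3]) cube([13, 12.4, 3.1]) → bbox [6.8,13.3,8.3] .. [19.8,25.7,11.4]
B = cylinder(h=8.7, r=3.1) → bbox [-3.1,-3.1,0] .. [3.1,3.1,8.7]
lo = A.lo+B.lo = [6.8-3.1, 13.3-3.1, 8.3+0] = [3.700,10.200,8.300]
hi = A.hi+B.hi = [19.8+3.1, 25.7+3.1, 11.4+8.7] = [22.900,28.800,20.100]
diag = √(19.2²+18.6²+11.8²) = √853.84 = 29.221


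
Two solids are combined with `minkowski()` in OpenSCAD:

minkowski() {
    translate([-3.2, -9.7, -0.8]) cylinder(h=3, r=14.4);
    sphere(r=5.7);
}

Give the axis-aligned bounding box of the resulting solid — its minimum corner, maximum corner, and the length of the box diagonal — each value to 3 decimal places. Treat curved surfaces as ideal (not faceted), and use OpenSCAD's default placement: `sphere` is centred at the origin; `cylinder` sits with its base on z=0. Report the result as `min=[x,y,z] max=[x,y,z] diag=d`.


A = translate([-3.2, -9.7, -0.8]) cylinder(h=3, r=14.4) → bbox [-17.6,-24.1,-0.8] .. [11.2,4.7,2.2]
B = sphere(r=5.7) → bbox [-5.7,-5.7,-5.7] .. [5.7,5.7,5.7]
lo = A.lo+B.lo = [-17.6-5.7, -24.1-5.7, -0.8-5.7] = [-23.300,-29.800,-6.500]
hi = A.hi+B.hi = [11.2+5.7, 4.7+5.7, 2.2+5.7] = [16.900,10.400,7.900]
diag = √(40.2²+40.2²+14.4²) = √3439.44 = 58.647

min=[-23.300,-29.800,-6.500] max=[16.900,10.400,7.900] diag=58.647


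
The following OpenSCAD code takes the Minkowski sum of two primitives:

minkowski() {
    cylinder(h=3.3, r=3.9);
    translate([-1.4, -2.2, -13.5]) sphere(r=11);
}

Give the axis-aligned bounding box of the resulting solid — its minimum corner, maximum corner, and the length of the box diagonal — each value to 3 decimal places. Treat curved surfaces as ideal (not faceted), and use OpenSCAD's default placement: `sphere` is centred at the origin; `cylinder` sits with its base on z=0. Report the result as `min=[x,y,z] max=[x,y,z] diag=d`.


A = translate([-1.4, -2.2, -13.5]) sphere(r=11) → bbox [-12.4,-13.2,-24.5] .. [9.6,8.8,-2.5]
B = cylinder(h=3.3, r=3.9) → bbox [-3.9,-3.9,0] .. [3.9,3.9,3.3]
lo = A.lo+B.lo = [-12.4-3.9, -13.2-3.9, -24.5+0] = [-16.300,-17.100,-24.500]
hi = A.hi+B.hi = [9.6+3.9, 8.8+3.9, -2.5+3.3] = [13.500,12.700,0.800]
diag = √(29.8²+29.8²+25.3²) = √2416.17 = 49.155

min=[-16.300,-17.100,-24.500] max=[13.500,12.700,0.800] diag=49.155


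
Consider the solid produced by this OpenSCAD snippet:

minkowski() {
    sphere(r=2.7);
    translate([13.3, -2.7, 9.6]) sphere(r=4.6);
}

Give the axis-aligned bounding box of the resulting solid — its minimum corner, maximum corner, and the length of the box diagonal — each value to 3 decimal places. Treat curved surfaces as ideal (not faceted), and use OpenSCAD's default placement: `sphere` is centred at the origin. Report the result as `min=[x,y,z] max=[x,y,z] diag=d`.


A = translate([13.3, -2.7, 9.6]) sphere(r=4.6) → bbox [8.7,-7.3,5] .. [17.9,1.9,14.2]
B = sphere(r=2.7) → bbox [-2.7,-2.7,-2.7] .. [2.7,2.7,2.7]
lo = A.lo+B.lo = [8.7-2.7, -7.3-2.7, 5-2.7] = [6.000,-10.000,2.300]
hi = A.hi+B.hi = [17.9+2.7, 1.9+2.7, 14.2+2.7] = [20.600,4.600,16.900]
diag = √(14.6²+14.6²+14.6²) = √639.48 = 25.288

min=[6.000,-10.000,2.300] max=[20.600,4.600,16.900] diag=25.288


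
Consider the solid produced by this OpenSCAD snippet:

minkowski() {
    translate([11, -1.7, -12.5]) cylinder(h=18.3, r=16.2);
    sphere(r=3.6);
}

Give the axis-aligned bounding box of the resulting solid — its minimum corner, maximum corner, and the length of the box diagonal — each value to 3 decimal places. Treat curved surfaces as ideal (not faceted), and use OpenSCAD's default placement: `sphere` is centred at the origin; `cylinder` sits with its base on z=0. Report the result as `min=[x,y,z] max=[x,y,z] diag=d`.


min=[-8.800,-21.500,-16.100] max=[30.800,18.100,9.400] diag=61.535

A = translate([11, -1.7, -12.5]) cylinder(h=18.3, r=16.2) → bbox [-5.2,-17.9,-12.5] .. [27.2,14.5,5.8]
B = sphere(r=3.6) → bbox [-3.6,-3.6,-3.6] .. [3.6,3.6,3.6]
lo = A.lo+B.lo = [-5.2-3.6, -17.9-3.6, -12.5-3.6] = [-8.800,-21.500,-16.100]
hi = A.hi+B.hi = [27.2+3.6, 14.5+3.6, 5.8+3.6] = [30.800,18.100,9.400]
diag = √(39.6²+39.6²+25.5²) = √3786.57 = 61.535


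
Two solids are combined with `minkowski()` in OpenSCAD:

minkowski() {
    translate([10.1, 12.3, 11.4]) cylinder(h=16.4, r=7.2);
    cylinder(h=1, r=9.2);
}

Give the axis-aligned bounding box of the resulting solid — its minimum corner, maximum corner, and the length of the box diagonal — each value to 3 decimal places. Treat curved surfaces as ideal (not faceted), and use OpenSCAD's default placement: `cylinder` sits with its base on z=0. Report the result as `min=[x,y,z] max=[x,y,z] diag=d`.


A = translate([10.1, 12.3, 11.4]) cylinder(h=16.4, r=7.2) → bbox [2.9,5.1,11.4] .. [17.3,19.5,27.8]
B = cylinder(h=1, r=9.2) → bbox [-9.2,-9.2,0] .. [9.2,9.2,1]
lo = A.lo+B.lo = [2.9-9.2, 5.1-9.2, 11.4+0] = [-6.300,-4.100,11.400]
hi = A.hi+B.hi = [17.3+9.2, 19.5+9.2, 27.8+1] = [26.500,28.700,28.800]
diag = √(32.8²+32.8²+17.4²) = √2454.44 = 49.542

min=[-6.300,-4.100,11.400] max=[26.500,28.700,28.800] diag=49.542


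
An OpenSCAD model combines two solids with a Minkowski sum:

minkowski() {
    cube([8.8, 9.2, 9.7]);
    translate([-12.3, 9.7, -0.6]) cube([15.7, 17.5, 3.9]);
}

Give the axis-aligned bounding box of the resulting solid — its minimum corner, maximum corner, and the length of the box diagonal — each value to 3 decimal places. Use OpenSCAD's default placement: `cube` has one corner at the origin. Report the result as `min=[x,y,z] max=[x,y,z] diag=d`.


min=[-12.300,9.700,-0.600] max=[12.200,36.400,13.000] diag=38.705

A = translate([-12.3, 9.7, -0.6]) cube([15.7, 17.5, 3.9]) → bbox [-12.3,9.7,-0.6] .. [3.4,27.2,3.3]
B = cube([8.8, 9.2, 9.7]) → bbox [0,0,0] .. [8.8,9.2,9.7]
lo = A.lo+B.lo = [-12.3+0, 9.7+0, -0.6+0] = [-12.300,9.700,-0.600]
hi = A.hi+B.hi = [3.4+8.8, 27.2+9.2, 3.3+9.7] = [12.200,36.400,13.000]
diag = √(24.5²+26.7²+13.6²) = √1498.1 = 38.705


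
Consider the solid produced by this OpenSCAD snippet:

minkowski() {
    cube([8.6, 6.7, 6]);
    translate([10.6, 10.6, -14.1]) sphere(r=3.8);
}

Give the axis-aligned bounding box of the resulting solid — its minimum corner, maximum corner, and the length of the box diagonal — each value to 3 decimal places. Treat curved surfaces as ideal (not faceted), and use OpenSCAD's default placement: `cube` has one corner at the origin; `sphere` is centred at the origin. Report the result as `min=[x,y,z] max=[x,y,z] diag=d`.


min=[6.800,6.800,-17.900] max=[23.000,21.100,-4.300] diag=25.532

A = translate([10.6, 10.6, -14.1]) sphere(r=3.8) → bbox [6.8,6.8,-17.9] .. [14.4,14.4,-10.3]
B = cube([8.6, 6.7, 6]) → bbox [0,0,0] .. [8.6,6.7,6]
lo = A.lo+B.lo = [6.8+0, 6.8+0, -17.9+0] = [6.800,6.800,-17.900]
hi = A.hi+B.hi = [14.4+8.6, 14.4+6.7, -10.3+6] = [23.000,21.100,-4.300]
diag = √(16.2²+14.3²+13.6²) = √651.89 = 25.532


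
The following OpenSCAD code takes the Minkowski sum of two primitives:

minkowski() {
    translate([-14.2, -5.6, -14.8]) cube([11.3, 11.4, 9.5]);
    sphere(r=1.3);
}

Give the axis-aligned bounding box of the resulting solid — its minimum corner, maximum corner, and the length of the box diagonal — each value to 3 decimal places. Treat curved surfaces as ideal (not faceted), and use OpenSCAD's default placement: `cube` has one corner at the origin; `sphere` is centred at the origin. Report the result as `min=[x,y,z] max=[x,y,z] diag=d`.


A = translate([-14.2, -5.6, -14.8]) cube([11.3, 11.4, 9.5]) → bbox [-14.2,-5.6,-14.8] .. [-2.9,5.8,-5.3]
B = sphere(r=1.3) → bbox [-1.3,-1.3,-1.3] .. [1.3,1.3,1.3]
lo = A.lo+B.lo = [-14.2-1.3, -5.6-1.3, -14.8-1.3] = [-15.500,-6.900,-16.100]
hi = A.hi+B.hi = [-2.9+1.3, 5.8+1.3, -5.3+1.3] = [-1.600,7.100,-4.000]
diag = √(13.9²+14²+12.1²) = √535.62 = 23.143

min=[-15.500,-6.900,-16.100] max=[-1.600,7.100,-4.000] diag=23.143


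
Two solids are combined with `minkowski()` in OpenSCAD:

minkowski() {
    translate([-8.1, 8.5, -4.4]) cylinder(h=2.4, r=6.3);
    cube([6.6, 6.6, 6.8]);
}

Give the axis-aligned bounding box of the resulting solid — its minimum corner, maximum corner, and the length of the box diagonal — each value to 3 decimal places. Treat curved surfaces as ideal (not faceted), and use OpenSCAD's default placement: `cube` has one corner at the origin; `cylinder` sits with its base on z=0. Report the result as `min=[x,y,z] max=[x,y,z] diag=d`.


A = translate([-8.1, 8.5, -4.4]) cylinder(h=2.4, r=6.3) → bbox [-14.4,2.2,-4.4] .. [-1.8,14.8,-2]
B = cube([6.6, 6.6, 6.8]) → bbox [0,0,0] .. [6.6,6.6,6.8]
lo = A.lo+B.lo = [-14.4+0, 2.2+0, -4.4+0] = [-14.400,2.200,-4.400]
hi = A.hi+B.hi = [-1.8+6.6, 14.8+6.6, -2+6.8] = [4.800,21.400,4.800]
diag = √(19.2²+19.2²+9.2²) = √821.92 = 28.669

min=[-14.400,2.200,-4.400] max=[4.800,21.400,4.800] diag=28.669


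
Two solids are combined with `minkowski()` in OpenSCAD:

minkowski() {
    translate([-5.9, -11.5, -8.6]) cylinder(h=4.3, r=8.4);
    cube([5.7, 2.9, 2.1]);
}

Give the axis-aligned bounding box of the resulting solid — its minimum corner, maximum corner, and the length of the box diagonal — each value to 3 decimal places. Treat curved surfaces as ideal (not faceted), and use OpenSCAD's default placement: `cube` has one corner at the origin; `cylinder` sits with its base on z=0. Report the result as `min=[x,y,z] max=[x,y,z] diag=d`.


A = translate([-5.9, -11.5, -8.6]) cylinder(h=4.3, r=8.4) → bbox [-14.3,-19.9,-8.6] .. [2.5,-3.1,-4.3]
B = cube([5.7, 2.9, 2.1]) → bbox [0,0,0] .. [5.7,2.9,2.1]
lo = A.lo+B.lo = [-14.3+0, -19.9+0, -8.6+0] = [-14.300,-19.900,-8.600]
hi = A.hi+B.hi = [2.5+5.7, -3.1+2.9, -4.3+2.1] = [8.200,-0.200,-2.200]
diag = √(22.5²+19.7²+6.4²) = √935.3 = 30.583

min=[-14.300,-19.900,-8.600] max=[8.200,-0.200,-2.200] diag=30.583


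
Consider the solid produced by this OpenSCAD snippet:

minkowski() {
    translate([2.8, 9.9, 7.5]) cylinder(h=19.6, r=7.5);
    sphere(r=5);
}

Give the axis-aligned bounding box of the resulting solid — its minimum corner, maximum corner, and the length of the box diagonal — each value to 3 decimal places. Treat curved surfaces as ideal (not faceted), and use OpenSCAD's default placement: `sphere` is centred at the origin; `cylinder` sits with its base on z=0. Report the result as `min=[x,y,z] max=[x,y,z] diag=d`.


min=[-9.700,-2.600,2.500] max=[15.300,22.400,32.100] diag=46.110

A = translate([2.8, 9.9, 7.5]) cylinder(h=19.6, r=7.5) → bbox [-4.7,2.4,7.5] .. [10.3,17.4,27.1]
B = sphere(r=5) → bbox [-5,-5,-5] .. [5,5,5]
lo = A.lo+B.lo = [-4.7-5, 2.4-5, 7.5-5] = [-9.700,-2.600,2.500]
hi = A.hi+B.hi = [10.3+5, 17.4+5, 27.1+5] = [15.300,22.400,32.100]
diag = √(25²+25²+29.6²) = √2126.16 = 46.110


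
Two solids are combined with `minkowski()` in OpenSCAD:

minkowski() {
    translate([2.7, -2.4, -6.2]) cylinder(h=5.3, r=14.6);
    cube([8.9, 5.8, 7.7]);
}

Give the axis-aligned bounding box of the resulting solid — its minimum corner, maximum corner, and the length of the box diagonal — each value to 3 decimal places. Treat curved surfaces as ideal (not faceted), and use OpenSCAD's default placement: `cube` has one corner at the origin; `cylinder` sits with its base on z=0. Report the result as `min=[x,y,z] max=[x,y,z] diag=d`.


A = translate([2.7, -2.4, -6.2]) cylinder(h=5.3, r=14.6) → bbox [-11.9,-17,-6.2] .. [17.3,12.2,-0.9]
B = cube([8.9, 5.8, 7.7]) → bbox [0,0,0] .. [8.9,5.8,7.7]
lo = A.lo+B.lo = [-11.9+0, -17+0, -6.2+0] = [-11.900,-17.000,-6.200]
hi = A.hi+B.hi = [17.3+8.9, 12.2+5.8, -0.9+7.7] = [26.200,18.000,6.800]
diag = √(38.1²+35²+13²) = √2845.61 = 53.344

min=[-11.900,-17.000,-6.200] max=[26.200,18.000,6.800] diag=53.344


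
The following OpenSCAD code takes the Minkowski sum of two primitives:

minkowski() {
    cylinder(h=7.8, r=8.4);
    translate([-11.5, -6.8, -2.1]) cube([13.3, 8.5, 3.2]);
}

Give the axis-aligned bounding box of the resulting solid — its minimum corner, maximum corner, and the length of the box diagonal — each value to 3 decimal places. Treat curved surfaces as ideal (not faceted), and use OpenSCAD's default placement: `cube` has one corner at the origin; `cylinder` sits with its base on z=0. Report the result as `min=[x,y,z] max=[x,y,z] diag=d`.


min=[-19.900,-15.200,-2.100] max=[10.200,10.100,8.900] diag=40.830

A = translate([-11.5, -6.8, -2.1]) cube([13.3, 8.5, 3.2]) → bbox [-11.5,-6.8,-2.1] .. [1.8,1.7,1.1]
B = cylinder(h=7.8, r=8.4) → bbox [-8.4,-8.4,0] .. [8.4,8.4,7.8]
lo = A.lo+B.lo = [-11.5-8.4, -6.8-8.4, -2.1+0] = [-19.900,-15.200,-2.100]
hi = A.hi+B.hi = [1.8+8.4, 1.7+8.4, 1.1+7.8] = [10.200,10.100,8.900]
diag = √(30.1²+25.3²+11²) = √1667.1 = 40.830


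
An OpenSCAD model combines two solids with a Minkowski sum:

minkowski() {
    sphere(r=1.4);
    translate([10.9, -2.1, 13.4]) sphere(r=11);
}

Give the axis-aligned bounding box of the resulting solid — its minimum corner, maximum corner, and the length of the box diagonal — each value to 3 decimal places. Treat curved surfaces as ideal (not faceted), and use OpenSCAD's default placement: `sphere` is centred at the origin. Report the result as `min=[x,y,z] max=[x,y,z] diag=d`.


A = translate([10.9, -2.1, 13.4]) sphere(r=11) → bbox [-0.1,-13.1,2.4] .. [21.9,8.9,24.4]
B = sphere(r=1.4) → bbox [-1.4,-1.4,-1.4] .. [1.4,1.4,1.4]
lo = A.lo+B.lo = [-0.1-1.4, -13.1-1.4, 2.4-1.4] = [-1.500,-14.500,1.000]
hi = A.hi+B.hi = [21.9+1.4, 8.9+1.4, 24.4+1.4] = [23.300,10.300,25.800]
diag = √(24.8²+24.8²+24.8²) = √1845.12 = 42.955

min=[-1.500,-14.500,1.000] max=[23.300,10.300,25.800] diag=42.955


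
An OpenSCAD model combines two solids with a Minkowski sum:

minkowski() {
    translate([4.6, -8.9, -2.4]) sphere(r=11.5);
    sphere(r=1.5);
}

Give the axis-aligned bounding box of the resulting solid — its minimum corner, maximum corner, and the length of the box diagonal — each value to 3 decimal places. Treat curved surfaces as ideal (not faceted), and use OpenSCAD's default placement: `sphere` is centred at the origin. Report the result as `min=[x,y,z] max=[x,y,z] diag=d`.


min=[-8.400,-21.900,-15.400] max=[17.600,4.100,10.600] diag=45.033

A = translate([4.6, -8.9, -2.4]) sphere(r=11.5) → bbox [-6.9,-20.4,-13.9] .. [16.1,2.6,9.1]
B = sphere(r=1.5) → bbox [-1.5,-1.5,-1.5] .. [1.5,1.5,1.5]
lo = A.lo+B.lo = [-6.9-1.5, -20.4-1.5, -13.9-1.5] = [-8.400,-21.900,-15.400]
hi = A.hi+B.hi = [16.1+1.5, 2.6+1.5, 9.1+1.5] = [17.600,4.100,10.600]
diag = √(26²+26²+26²) = √2028 = 45.033


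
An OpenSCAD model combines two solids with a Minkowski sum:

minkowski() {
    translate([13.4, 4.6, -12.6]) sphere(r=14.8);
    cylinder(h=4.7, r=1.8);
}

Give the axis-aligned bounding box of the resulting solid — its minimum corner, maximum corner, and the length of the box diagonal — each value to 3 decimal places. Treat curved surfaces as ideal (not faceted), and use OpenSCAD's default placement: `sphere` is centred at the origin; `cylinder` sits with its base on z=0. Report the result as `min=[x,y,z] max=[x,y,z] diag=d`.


min=[-3.200,-12.000,-27.400] max=[30.000,21.200,6.900] diag=58.146

A = translate([13.4, 4.6, -12.6]) sphere(r=14.8) → bbox [-1.4,-10.2,-27.4] .. [28.2,19.4,2.2]
B = cylinder(h=4.7, r=1.8) → bbox [-1.8,-1.8,0] .. [1.8,1.8,4.7]
lo = A.lo+B.lo = [-1.4-1.8, -10.2-1.8, -27.4+0] = [-3.200,-12.000,-27.400]
hi = A.hi+B.hi = [28.2+1.8, 19.4+1.8, 2.2+4.7] = [30.000,21.200,6.900]
diag = √(33.2²+33.2²+34.3²) = √3380.97 = 58.146


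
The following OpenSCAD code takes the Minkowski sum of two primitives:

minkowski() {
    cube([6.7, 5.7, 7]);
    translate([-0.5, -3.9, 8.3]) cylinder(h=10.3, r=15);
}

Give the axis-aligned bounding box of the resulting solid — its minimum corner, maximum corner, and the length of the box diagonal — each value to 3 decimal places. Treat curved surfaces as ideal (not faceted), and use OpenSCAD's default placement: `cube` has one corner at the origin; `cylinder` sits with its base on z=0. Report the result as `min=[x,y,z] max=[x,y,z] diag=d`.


A = translate([-0.5, -3.9, 8.3]) cylinder(h=10.3, r=15) → bbox [-15.5,-18.9,8.3] .. [14.5,11.1,18.6]
B = cube([6.7, 5.7, 7]) → bbox [0,0,0] .. [6.7,5.7,7]
lo = A.lo+B.lo = [-15.5+0, -18.9+0, 8.3+0] = [-15.500,-18.900,8.300]
hi = A.hi+B.hi = [14.5+6.7, 11.1+5.7, 18.6+7] = [21.200,16.800,25.600]
diag = √(36.7²+35.7²+17.3²) = √2920.67 = 54.043

min=[-15.500,-18.900,8.300] max=[21.200,16.800,25.600] diag=54.043


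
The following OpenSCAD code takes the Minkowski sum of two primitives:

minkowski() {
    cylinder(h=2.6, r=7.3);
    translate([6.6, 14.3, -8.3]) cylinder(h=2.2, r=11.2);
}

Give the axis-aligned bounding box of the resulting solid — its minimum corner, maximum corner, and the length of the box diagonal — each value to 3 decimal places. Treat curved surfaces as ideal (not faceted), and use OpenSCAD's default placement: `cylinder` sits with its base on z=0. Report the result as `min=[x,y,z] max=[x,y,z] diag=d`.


A = translate([6.6, 14.3, -8.3]) cylinder(h=2.2, r=11.2) → bbox [-4.6,3.1,-8.3] .. [17.8,25.5,-6.1]
B = cylinder(h=2.6, r=7.3) → bbox [-7.3,-7.3,0] .. [7.3,7.3,2.6]
lo = A.lo+B.lo = [-4.6-7.3, 3.1-7.3, -8.3+0] = [-11.900,-4.200,-8.300]
hi = A.hi+B.hi = [17.8+7.3, 25.5+7.3, -6.1+2.6] = [25.100,32.800,-3.500]
diag = √(37²+37²+4.8²) = √2761.04 = 52.546

min=[-11.900,-4.200,-8.300] max=[25.100,32.800,-3.500] diag=52.546


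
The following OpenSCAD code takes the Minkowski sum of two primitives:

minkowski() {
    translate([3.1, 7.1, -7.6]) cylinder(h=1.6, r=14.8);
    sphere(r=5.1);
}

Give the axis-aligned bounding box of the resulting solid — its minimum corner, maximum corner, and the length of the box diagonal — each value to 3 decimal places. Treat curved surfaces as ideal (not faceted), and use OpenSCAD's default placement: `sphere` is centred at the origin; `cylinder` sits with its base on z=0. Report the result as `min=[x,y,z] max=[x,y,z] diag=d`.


A = translate([3.1, 7.1, -7.6]) cylinder(h=1.6, r=14.8) → bbox [-11.7,-7.7,-7.6] .. [17.9,21.9,-6]
B = sphere(r=5.1) → bbox [-5.1,-5.1,-5.1] .. [5.1,5.1,5.1]
lo = A.lo+B.lo = [-11.7-5.1, -7.7-5.1, -7.6-5.1] = [-16.800,-12.800,-12.700]
hi = A.hi+B.hi = [17.9+5.1, 21.9+5.1, -6+5.1] = [23.000,27.000,-0.900]
diag = √(39.8²+39.8²+11.8²) = √3307.32 = 57.509

min=[-16.800,-12.800,-12.700] max=[23.000,27.000,-0.900] diag=57.509


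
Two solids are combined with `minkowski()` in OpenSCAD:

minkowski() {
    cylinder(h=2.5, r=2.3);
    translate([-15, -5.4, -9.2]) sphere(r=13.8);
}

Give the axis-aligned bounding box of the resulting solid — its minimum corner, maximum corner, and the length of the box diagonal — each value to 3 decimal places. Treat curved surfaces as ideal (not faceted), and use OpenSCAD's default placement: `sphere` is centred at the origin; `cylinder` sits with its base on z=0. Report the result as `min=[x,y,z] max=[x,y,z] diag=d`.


min=[-31.100,-21.500,-23.000] max=[1.100,10.700,7.100] diag=54.587

A = translate([-15, -5.4, -9.2]) sphere(r=13.8) → bbox [-28.8,-19.2,-23] .. [-1.2,8.4,4.6]
B = cylinder(h=2.5, r=2.3) → bbox [-2.3,-2.3,0] .. [2.3,2.3,2.5]
lo = A.lo+B.lo = [-28.8-2.3, -19.2-2.3, -23+0] = [-31.100,-21.500,-23.000]
hi = A.hi+B.hi = [-1.2+2.3, 8.4+2.3, 4.6+2.5] = [1.100,10.700,7.100]
diag = √(32.2²+32.2²+30.1²) = √2979.69 = 54.587


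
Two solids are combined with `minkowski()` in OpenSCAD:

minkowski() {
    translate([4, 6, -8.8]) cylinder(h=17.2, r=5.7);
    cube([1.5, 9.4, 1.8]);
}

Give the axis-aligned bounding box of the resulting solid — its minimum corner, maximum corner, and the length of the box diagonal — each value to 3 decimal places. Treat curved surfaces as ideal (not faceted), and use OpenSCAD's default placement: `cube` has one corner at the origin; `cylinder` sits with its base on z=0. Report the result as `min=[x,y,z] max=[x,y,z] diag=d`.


A = translate([4, 6, -8.8]) cylinder(h=17.2, r=5.7) → bbox [-1.7,0.3,-8.8] .. [9.7,11.7,8.4]
B = cube([1.5, 9.4, 1.8]) → bbox [0,0,0] .. [1.5,9.4,1.8]
lo = A.lo+B.lo = [-1.7+0, 0.3+0, -8.8+0] = [-1.700,0.300,-8.800]
hi = A.hi+B.hi = [9.7+1.5, 11.7+9.4, 8.4+1.8] = [11.200,21.100,10.200]
diag = √(12.9²+20.8²+19²) = √960.05 = 30.985

min=[-1.700,0.300,-8.800] max=[11.200,21.100,10.200] diag=30.985


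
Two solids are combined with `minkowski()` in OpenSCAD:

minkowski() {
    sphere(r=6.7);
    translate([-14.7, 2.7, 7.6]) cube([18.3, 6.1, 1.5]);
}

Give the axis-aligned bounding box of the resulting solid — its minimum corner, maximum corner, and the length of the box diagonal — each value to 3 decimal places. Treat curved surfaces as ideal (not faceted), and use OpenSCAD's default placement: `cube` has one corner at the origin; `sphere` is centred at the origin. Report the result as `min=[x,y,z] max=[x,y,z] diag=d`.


A = translate([-14.7, 2.7, 7.6]) cube([18.3, 6.1, 1.5]) → bbox [-14.7,2.7,7.6] .. [3.6,8.8,9.1]
B = sphere(r=6.7) → bbox [-6.7,-6.7,-6.7] .. [6.7,6.7,6.7]
lo = A.lo+B.lo = [-14.7-6.7, 2.7-6.7, 7.6-6.7] = [-21.400,-4.000,0.900]
hi = A.hi+B.hi = [3.6+6.7, 8.8+6.7, 9.1+6.7] = [10.300,15.500,15.800]
diag = √(31.7²+19.5²+14.9²) = √1607.15 = 40.089

min=[-21.400,-4.000,0.900] max=[10.300,15.500,15.800] diag=40.089


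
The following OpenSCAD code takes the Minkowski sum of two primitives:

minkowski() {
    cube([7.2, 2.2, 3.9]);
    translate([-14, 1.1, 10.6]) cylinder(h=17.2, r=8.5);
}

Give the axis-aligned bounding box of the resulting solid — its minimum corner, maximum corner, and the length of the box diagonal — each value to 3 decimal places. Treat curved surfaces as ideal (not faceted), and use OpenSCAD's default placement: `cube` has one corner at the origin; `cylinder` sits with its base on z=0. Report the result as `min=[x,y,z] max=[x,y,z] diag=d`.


min=[-22.500,-7.400,10.600] max=[1.700,11.800,31.700] diag=37.410

A = translate([-14, 1.1, 10.6]) cylinder(h=17.2, r=8.5) → bbox [-22.5,-7.4,10.6] .. [-5.5,9.6,27.8]
B = cube([7.2, 2.2, 3.9]) → bbox [0,0,0] .. [7.2,2.2,3.9]
lo = A.lo+B.lo = [-22.5+0, -7.4+0, 10.6+0] = [-22.500,-7.400,10.600]
hi = A.hi+B.hi = [-5.5+7.2, 9.6+2.2, 27.8+3.9] = [1.700,11.800,31.700]
diag = √(24.2²+19.2²+21.1²) = √1399.49 = 37.410


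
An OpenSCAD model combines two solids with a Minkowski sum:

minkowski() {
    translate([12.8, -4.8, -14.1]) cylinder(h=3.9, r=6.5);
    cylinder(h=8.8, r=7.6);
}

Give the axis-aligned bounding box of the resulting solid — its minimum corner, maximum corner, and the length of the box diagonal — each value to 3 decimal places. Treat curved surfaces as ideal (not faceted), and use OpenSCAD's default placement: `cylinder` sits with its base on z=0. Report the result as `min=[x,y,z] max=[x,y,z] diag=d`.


min=[-1.300,-18.900,-14.100] max=[26.900,9.300,-1.400] diag=41.854

A = translate([12.8, -4.8, -14.1]) cylinder(h=3.9, r=6.5) → bbox [6.3,-11.3,-14.1] .. [19.3,1.7,-10.2]
B = cylinder(h=8.8, r=7.6) → bbox [-7.6,-7.6,0] .. [7.6,7.6,8.8]
lo = A.lo+B.lo = [6.3-7.6, -11.3-7.6, -14.1+0] = [-1.300,-18.900,-14.100]
hi = A.hi+B.hi = [19.3+7.6, 1.7+7.6, -10.2+8.8] = [26.900,9.300,-1.400]
diag = √(28.2²+28.2²+12.7²) = √1751.77 = 41.854


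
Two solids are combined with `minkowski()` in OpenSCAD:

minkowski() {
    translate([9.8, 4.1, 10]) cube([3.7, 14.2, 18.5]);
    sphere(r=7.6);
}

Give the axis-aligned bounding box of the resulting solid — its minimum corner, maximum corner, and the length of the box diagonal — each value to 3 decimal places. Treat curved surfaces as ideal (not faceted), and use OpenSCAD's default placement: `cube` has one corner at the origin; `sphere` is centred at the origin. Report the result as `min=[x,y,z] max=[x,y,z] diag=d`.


A = translate([9.8, 4.1, 10]) cube([3.7, 14.2, 18.5]) → bbox [9.8,4.1,10] .. [13.5,18.3,28.5]
B = sphere(r=7.6) → bbox [-7.6,-7.6,-7.6] .. [7.6,7.6,7.6]
lo = A.lo+B.lo = [9.8-7.6, 4.1-7.6, 10-7.6] = [2.200,-3.500,2.400]
hi = A.hi+B.hi = [13.5+7.6, 18.3+7.6, 28.5+7.6] = [21.100,25.900,36.100]
diag = √(18.9²+29.4²+33.7²) = √2357.26 = 48.552

min=[2.200,-3.500,2.400] max=[21.100,25.900,36.100] diag=48.552


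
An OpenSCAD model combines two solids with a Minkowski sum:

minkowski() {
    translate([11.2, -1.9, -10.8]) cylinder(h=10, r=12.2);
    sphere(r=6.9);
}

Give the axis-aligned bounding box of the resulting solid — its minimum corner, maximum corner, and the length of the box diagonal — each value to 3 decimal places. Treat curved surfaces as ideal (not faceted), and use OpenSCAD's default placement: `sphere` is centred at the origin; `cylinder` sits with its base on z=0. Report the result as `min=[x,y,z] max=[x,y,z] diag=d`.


min=[-7.900,-21.000,-17.700] max=[30.300,17.200,6.100] diag=59.033

A = translate([11.2, -1.9, -10.8]) cylinder(h=10, r=12.2) → bbox [-1,-14.1,-10.8] .. [23.4,10.3,-0.8]
B = sphere(r=6.9) → bbox [-6.9,-6.9,-6.9] .. [6.9,6.9,6.9]
lo = A.lo+B.lo = [-1-6.9, -14.1-6.9, -10.8-6.9] = [-7.900,-21.000,-17.700]
hi = A.hi+B.hi = [23.4+6.9, 10.3+6.9, -0.8+6.9] = [30.300,17.200,6.100]
diag = √(38.2²+38.2²+23.8²) = √3484.92 = 59.033


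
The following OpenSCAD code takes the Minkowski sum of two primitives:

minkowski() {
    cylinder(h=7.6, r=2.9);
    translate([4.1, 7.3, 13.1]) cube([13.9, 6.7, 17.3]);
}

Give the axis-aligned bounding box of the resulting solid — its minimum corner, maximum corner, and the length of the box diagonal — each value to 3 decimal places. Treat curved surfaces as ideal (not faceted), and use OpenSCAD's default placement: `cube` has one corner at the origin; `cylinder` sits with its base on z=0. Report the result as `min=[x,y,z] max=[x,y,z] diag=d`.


A = translate([4.1, 7.3, 13.1]) cube([13.9, 6.7, 17.3]) → bbox [4.1,7.3,13.1] .. [18,14,30.4]
B = cylinder(h=7.6, r=2.9) → bbox [-2.9,-2.9,0] .. [2.9,2.9,7.6]
lo = A.lo+B.lo = [4.1-2.9, 7.3-2.9, 13.1+0] = [1.200,4.400,13.100]
hi = A.hi+B.hi = [18+2.9, 14+2.9, 30.4+7.6] = [20.900,16.900,38.000]
diag = √(19.7²+12.5²+24.9²) = √1164.35 = 34.123

min=[1.200,4.400,13.100] max=[20.900,16.900,38.000] diag=34.123


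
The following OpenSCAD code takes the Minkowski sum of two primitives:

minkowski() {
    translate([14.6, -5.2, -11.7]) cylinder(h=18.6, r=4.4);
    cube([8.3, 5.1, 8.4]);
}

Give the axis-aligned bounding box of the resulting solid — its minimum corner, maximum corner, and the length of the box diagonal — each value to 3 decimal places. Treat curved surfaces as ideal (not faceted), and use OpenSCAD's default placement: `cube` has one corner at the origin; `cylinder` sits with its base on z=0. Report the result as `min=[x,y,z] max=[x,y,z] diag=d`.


min=[10.200,-9.600,-11.700] max=[27.300,4.300,15.300] diag=34.851

A = translate([14.6, -5.2, -11.7]) cylinder(h=18.6, r=4.4) → bbox [10.2,-9.6,-11.7] .. [19,-0.8,6.9]
B = cube([8.3, 5.1, 8.4]) → bbox [0,0,0] .. [8.3,5.1,8.4]
lo = A.lo+B.lo = [10.2+0, -9.6+0, -11.7+0] = [10.200,-9.600,-11.700]
hi = A.hi+B.hi = [19+8.3, -0.8+5.1, 6.9+8.4] = [27.300,4.300,15.300]
diag = √(17.1²+13.9²+27²) = √1214.62 = 34.851


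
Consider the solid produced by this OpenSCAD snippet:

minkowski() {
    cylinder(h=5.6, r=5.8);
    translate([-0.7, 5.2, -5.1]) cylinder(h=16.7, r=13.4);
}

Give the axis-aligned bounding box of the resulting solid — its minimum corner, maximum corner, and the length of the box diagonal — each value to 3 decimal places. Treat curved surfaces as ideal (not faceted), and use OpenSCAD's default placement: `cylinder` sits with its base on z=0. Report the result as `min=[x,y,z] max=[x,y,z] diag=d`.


min=[-19.900,-14.000,-5.100] max=[18.500,24.400,17.200] diag=58.706

A = translate([-0.7, 5.2, -5.1]) cylinder(h=16.7, r=13.4) → bbox [-14.1,-8.2,-5.1] .. [12.7,18.6,11.6]
B = cylinder(h=5.6, r=5.8) → bbox [-5.8,-5.8,0] .. [5.8,5.8,5.6]
lo = A.lo+B.lo = [-14.1-5.8, -8.2-5.8, -5.1+0] = [-19.900,-14.000,-5.100]
hi = A.hi+B.hi = [12.7+5.8, 18.6+5.8, 11.6+5.6] = [18.500,24.400,17.200]
diag = √(38.4²+38.4²+22.3²) = √3446.41 = 58.706


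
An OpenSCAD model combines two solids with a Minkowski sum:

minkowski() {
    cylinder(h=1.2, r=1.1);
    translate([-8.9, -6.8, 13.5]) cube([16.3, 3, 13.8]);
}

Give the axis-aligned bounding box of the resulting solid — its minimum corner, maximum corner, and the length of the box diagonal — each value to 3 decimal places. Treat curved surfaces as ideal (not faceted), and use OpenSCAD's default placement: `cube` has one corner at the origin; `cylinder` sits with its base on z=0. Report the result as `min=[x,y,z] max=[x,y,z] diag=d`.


min=[-10.000,-7.900,13.500] max=[8.500,-2.700,28.500] diag=24.378

A = translate([-8.9, -6.8, 13.5]) cube([16.3, 3, 13.8]) → bbox [-8.9,-6.8,13.5] .. [7.4,-3.8,27.3]
B = cylinder(h=1.2, r=1.1) → bbox [-1.1,-1.1,0] .. [1.1,1.1,1.2]
lo = A.lo+B.lo = [-8.9-1.1, -6.8-1.1, 13.5+0] = [-10.000,-7.900,13.500]
hi = A.hi+B.hi = [7.4+1.1, -3.8+1.1, 27.3+1.2] = [8.500,-2.700,28.500]
diag = √(18.5²+5.2²+15²) = √594.29 = 24.378


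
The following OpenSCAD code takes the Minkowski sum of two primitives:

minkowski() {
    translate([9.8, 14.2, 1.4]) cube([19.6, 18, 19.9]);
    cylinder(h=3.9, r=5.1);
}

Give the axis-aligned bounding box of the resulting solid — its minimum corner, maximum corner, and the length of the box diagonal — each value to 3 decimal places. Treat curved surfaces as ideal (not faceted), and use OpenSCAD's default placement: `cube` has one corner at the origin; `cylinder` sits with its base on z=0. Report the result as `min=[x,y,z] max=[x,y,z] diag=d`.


A = translate([9.8, 14.2, 1.4]) cube([19.6, 18, 19.9]) → bbox [9.8,14.2,1.4] .. [29.4,32.2,21.3]
B = cylinder(h=3.9, r=5.1) → bbox [-5.1,-5.1,0] .. [5.1,5.1,3.9]
lo = A.lo+B.lo = [9.8-5.1, 14.2-5.1, 1.4+0] = [4.700,9.100,1.400]
hi = A.hi+B.hi = [29.4+5.1, 32.2+5.1, 21.3+3.9] = [34.500,37.300,25.200]
diag = √(29.8²+28.2²+23.8²) = √2249.72 = 47.431

min=[4.700,9.100,1.400] max=[34.500,37.300,25.200] diag=47.431
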